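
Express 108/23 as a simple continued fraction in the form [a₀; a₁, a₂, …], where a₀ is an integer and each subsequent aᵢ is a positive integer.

⌊108/23⌋ = 4, remainder 16
⌊23/16⌋ = 1, remainder 7
⌊16/7⌋ = 2, remainder 2
⌊7/2⌋ = 3, remainder 1
⌊2/1⌋ = 2, remainder 0

[4; 1, 2, 3, 2]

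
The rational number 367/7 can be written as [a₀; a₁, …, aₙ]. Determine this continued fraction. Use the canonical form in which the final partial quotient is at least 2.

[52; 2, 3]

367 ÷ 7 → quotient 52, remainder 3
7 ÷ 3 → quotient 2, remainder 1
3 ÷ 1 → quotient 3, remainder 0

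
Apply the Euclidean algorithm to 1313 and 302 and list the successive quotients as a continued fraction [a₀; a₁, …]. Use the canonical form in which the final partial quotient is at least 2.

1313 ÷ 302 → quotient 4, remainder 105
302 ÷ 105 → quotient 2, remainder 92
105 ÷ 92 → quotient 1, remainder 13
92 ÷ 13 → quotient 7, remainder 1
13 ÷ 1 → quotient 13, remainder 0

[4; 2, 1, 7, 13]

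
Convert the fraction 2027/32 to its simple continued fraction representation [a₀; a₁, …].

[63; 2, 1, 10]

Apply division with remainder until the remainder is 0:
⌊2027/32⌋ = 63, remainder 11
⌊32/11⌋ = 2, remainder 10
⌊11/10⌋ = 1, remainder 1
⌊10/1⌋ = 10, remainder 0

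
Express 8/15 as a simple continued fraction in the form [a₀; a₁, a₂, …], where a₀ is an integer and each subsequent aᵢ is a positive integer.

8 = 0·15 + 8, so a_0 = 0
15 = 1·8 + 7, so a_1 = 1
8 = 1·7 + 1, so a_2 = 1
7 = 7·1 + 0, so a_3 = 7

[0; 1, 1, 7]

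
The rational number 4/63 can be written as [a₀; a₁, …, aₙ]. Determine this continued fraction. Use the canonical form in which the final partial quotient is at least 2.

[0; 15, 1, 3]

Apply division with remainder until the remainder is 0:
4 = 0·63 + 4, so a_0 = 0
63 = 15·4 + 3, so a_1 = 15
4 = 1·3 + 1, so a_2 = 1
3 = 3·1 + 0, so a_3 = 3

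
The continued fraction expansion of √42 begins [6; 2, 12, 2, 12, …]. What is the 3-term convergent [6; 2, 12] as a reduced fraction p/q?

162/25

a_0 = 6: 6/1
a_1 = 2: 13/2
a_2 = 12: 162/25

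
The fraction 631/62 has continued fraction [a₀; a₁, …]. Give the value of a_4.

1

631 = 10·62 + 11, so a_0 = 10
62 = 5·11 + 7, so a_1 = 5
11 = 1·7 + 4, so a_2 = 1
7 = 1·4 + 3, so a_3 = 1
4 = 1·3 + 1, so a_4 = 1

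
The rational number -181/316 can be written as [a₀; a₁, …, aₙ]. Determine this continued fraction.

⌊-181/316⌋ = -1, remainder 135
⌊316/135⌋ = 2, remainder 46
⌊135/46⌋ = 2, remainder 43
⌊46/43⌋ = 1, remainder 3
⌊43/3⌋ = 14, remainder 1
⌊3/1⌋ = 3, remainder 0

[-1; 2, 2, 1, 14, 3]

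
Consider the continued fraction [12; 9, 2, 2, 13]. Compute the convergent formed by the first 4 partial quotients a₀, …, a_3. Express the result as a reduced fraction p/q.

Start with 2.
2 + 1/(2/1) = 2 + 1/2 = 5/2
9 + 1/(5/2) = 9 + 2/5 = 47/5
12 + 1/(47/5) = 12 + 5/47 = 569/47

569/47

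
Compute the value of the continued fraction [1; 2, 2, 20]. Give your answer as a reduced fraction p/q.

143/102

Start with 20.
2 + 1/(20/1) = 2 + 1/20 = 41/20
2 + 1/(41/20) = 2 + 20/41 = 102/41
1 + 1/(102/41) = 1 + 41/102 = 143/102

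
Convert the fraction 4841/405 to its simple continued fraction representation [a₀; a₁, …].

[11; 1, 20, 3, 6]

⌊4841/405⌋ = 11, remainder 386
⌊405/386⌋ = 1, remainder 19
⌊386/19⌋ = 20, remainder 6
⌊19/6⌋ = 3, remainder 1
⌊6/1⌋ = 6, remainder 0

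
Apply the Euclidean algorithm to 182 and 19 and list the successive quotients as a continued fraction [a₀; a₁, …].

[9; 1, 1, 2, 1, 2]

Apply division with remainder until the remainder is 0:
182 ÷ 19 → quotient 9, remainder 11
19 ÷ 11 → quotient 1, remainder 8
11 ÷ 8 → quotient 1, remainder 3
8 ÷ 3 → quotient 2, remainder 2
3 ÷ 2 → quotient 1, remainder 1
2 ÷ 1 → quotient 2, remainder 0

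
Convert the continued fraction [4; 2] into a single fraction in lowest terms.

Work from the innermost term outward:
Start with 2.
4 + 1/(2/1) = 4 + 1/2 = 9/2

9/2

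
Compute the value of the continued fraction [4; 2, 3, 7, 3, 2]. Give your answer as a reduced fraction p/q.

Start with 2.
3 + 1/(2/1) = 3 + 1/2 = 7/2
7 + 1/(7/2) = 7 + 2/7 = 51/7
3 + 1/(51/7) = 3 + 7/51 = 160/51
2 + 1/(160/51) = 2 + 51/160 = 371/160
4 + 1/(371/160) = 4 + 160/371 = 1644/371

1644/371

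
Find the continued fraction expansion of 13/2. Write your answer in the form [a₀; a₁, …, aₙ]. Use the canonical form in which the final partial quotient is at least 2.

[6; 2]

13 ÷ 2 → quotient 6, remainder 1
2 ÷ 1 → quotient 2, remainder 0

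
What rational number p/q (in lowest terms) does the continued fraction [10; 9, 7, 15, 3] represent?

30035/2971

Build up convergents one term at a time:
a_0 = 10: 10/1
a_1 = 9: 91/9
a_2 = 7: 647/64
a_3 = 15: 9796/969
a_4 = 3: 30035/2971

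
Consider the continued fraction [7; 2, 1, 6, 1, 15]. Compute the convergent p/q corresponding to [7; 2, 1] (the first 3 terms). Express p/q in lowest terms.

Starting at the tail and folding back:
Start with 1.
2 + 1/(1/1) = 2 + 1/1 = 3/1
7 + 1/(3/1) = 7 + 1/3 = 22/3

22/3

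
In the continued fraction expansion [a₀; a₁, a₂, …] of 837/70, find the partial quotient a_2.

Apply division with remainder until the remainder is 0:
837 ÷ 70 → quotient 11, remainder 67
70 ÷ 67 → quotient 1, remainder 3
67 ÷ 3 → quotient 22, remainder 1

22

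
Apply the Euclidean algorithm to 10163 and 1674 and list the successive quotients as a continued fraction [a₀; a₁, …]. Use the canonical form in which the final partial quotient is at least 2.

10163 = 6·1674 + 119, so a_0 = 6
1674 = 14·119 + 8, so a_1 = 14
119 = 14·8 + 7, so a_2 = 14
8 = 1·7 + 1, so a_3 = 1
7 = 7·1 + 0, so a_4 = 7

[6; 14, 14, 1, 7]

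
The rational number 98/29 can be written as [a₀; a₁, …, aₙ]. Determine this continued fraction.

98 = 3·29 + 11, so a_0 = 3
29 = 2·11 + 7, so a_1 = 2
11 = 1·7 + 4, so a_2 = 1
7 = 1·4 + 3, so a_3 = 1
4 = 1·3 + 1, so a_4 = 1
3 = 3·1 + 0, so a_5 = 3

[3; 2, 1, 1, 1, 3]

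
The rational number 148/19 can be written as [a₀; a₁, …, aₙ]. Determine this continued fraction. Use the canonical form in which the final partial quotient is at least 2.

Apply division with remainder until the remainder is 0:
148 = 7·19 + 15, so a_0 = 7
19 = 1·15 + 4, so a_1 = 1
15 = 3·4 + 3, so a_2 = 3
4 = 1·3 + 1, so a_3 = 1
3 = 3·1 + 0, so a_4 = 3

[7; 1, 3, 1, 3]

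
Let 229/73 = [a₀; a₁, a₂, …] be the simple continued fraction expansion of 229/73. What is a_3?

3

229 = 3·73 + 10, so a_0 = 3
73 = 7·10 + 3, so a_1 = 7
10 = 3·3 + 1, so a_2 = 3
3 = 3·1 + 0, so a_3 = 3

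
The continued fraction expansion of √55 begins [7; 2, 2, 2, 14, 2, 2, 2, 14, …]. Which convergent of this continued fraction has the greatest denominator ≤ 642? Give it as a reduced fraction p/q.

2655/358

a_0 = 7: 7/1  (≤ bound)
a_1 = 2: 15/2  (≤ bound)
a_2 = 2: 37/5  (≤ bound)
a_3 = 2: 89/12  (≤ bound)
a_4 = 14: 1283/173  (≤ bound)
a_5 = 2: 2655/358  (≤ bound)
a_6 = 2: 6593/889  (> 642, stop)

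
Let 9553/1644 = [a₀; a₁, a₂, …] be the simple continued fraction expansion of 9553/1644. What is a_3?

3

Apply division with remainder until the remainder is 0:
9553 ÷ 1644 → quotient 5, remainder 1333
1644 ÷ 1333 → quotient 1, remainder 311
1333 ÷ 311 → quotient 4, remainder 89
311 ÷ 89 → quotient 3, remainder 44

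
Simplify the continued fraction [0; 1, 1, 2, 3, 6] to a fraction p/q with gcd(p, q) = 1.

63/107

Build up convergents one term at a time:
a_0 = 0: 0/1
a_1 = 1: 1/1
a_2 = 1: 1/2
a_3 = 2: 3/5
a_4 = 3: 10/17
a_5 = 6: 63/107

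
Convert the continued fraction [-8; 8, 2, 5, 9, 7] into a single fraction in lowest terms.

-47850/6071

Use the convergent recurrence hₖ = aₖ·hₖ₋₁ + hₖ₋₂ (and likewise for the denominators kₖ):
a_0 = -8: -8/1
a_1 = 8: -63/8
a_2 = 2: -134/17
a_3 = 5: -733/93
a_4 = 9: -6731/854
a_5 = 7: -47850/6071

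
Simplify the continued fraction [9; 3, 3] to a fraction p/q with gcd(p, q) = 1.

Work from the innermost term outward:
Start with 3.
3 + 1/(3/1) = 3 + 1/3 = 10/3
9 + 1/(10/3) = 9 + 3/10 = 93/10

93/10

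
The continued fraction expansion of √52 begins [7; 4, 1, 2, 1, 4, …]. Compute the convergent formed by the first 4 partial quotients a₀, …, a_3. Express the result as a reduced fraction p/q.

101/14

Start with 2.
1 + 1/(2/1) = 1 + 1/2 = 3/2
4 + 1/(3/2) = 4 + 2/3 = 14/3
7 + 1/(14/3) = 7 + 3/14 = 101/14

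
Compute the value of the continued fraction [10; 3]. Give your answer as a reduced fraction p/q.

Collapse the nested fraction from the inside out:
Start with 3.
10 + 1/(3/1) = 10 + 1/3 = 31/3

31/3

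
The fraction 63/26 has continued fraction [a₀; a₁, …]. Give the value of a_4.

3

63 = 2·26 + 11, so a_0 = 2
26 = 2·11 + 4, so a_1 = 2
11 = 2·4 + 3, so a_2 = 2
4 = 1·3 + 1, so a_3 = 1
3 = 3·1 + 0, so a_4 = 3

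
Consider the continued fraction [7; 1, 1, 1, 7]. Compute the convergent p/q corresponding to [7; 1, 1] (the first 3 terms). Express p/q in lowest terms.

Compute successive convergents:
a_0 = 7: 7/1
a_1 = 1: 8/1
a_2 = 1: 15/2

15/2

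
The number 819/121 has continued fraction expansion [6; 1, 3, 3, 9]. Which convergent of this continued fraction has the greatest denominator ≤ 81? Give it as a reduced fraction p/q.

88/13

List convergents until the denominator exceeds the bound:
a_0 = 6: 6/1  (≤ bound)
a_1 = 1: 7/1  (≤ bound)
a_2 = 3: 27/4  (≤ bound)
a_3 = 3: 88/13  (≤ bound)
a_4 = 9: 819/121  (> 81, stop)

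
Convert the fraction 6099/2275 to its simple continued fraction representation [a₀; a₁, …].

6099 ÷ 2275 → quotient 2, remainder 1549
2275 ÷ 1549 → quotient 1, remainder 726
1549 ÷ 726 → quotient 2, remainder 97
726 ÷ 97 → quotient 7, remainder 47
97 ÷ 47 → quotient 2, remainder 3
47 ÷ 3 → quotient 15, remainder 2
3 ÷ 2 → quotient 1, remainder 1
2 ÷ 1 → quotient 2, remainder 0

[2; 1, 2, 7, 2, 15, 1, 2]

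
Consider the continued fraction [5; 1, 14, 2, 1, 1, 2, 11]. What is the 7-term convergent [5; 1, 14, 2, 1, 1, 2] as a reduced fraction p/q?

Build up convergents one term at a time:
a_0 = 5: 5/1
a_1 = 1: 6/1
a_2 = 14: 89/15
a_3 = 2: 184/31
a_4 = 1: 273/46
a_5 = 1: 457/77
a_6 = 2: 1187/200

1187/200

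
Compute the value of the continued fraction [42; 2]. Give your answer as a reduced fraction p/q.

85/2

Start with 2.
42 + 1/(2/1) = 42 + 1/2 = 85/2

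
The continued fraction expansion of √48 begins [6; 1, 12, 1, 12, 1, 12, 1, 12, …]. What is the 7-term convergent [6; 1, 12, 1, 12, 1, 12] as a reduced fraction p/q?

17466/2521

Start with 12.
1 + 1/(12/1) = 1 + 1/12 = 13/12
12 + 1/(13/12) = 12 + 12/13 = 168/13
1 + 1/(168/13) = 1 + 13/168 = 181/168
12 + 1/(181/168) = 12 + 168/181 = 2340/181
1 + 1/(2340/181) = 1 + 181/2340 = 2521/2340
6 + 1/(2521/2340) = 6 + 2340/2521 = 17466/2521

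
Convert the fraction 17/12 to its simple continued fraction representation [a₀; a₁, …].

Repeatedly divide and take the remainder:
⌊17/12⌋ = 1, remainder 5
⌊12/5⌋ = 2, remainder 2
⌊5/2⌋ = 2, remainder 1
⌊2/1⌋ = 2, remainder 0

[1; 2, 2, 2]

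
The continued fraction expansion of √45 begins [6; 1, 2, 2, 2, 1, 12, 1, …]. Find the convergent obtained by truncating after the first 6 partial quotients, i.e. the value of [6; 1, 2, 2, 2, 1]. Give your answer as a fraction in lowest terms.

161/24

Work from the innermost term outward:
Start with 1.
2 + 1/(1/1) = 2 + 1/1 = 3/1
2 + 1/(3/1) = 2 + 1/3 = 7/3
2 + 1/(7/3) = 2 + 3/7 = 17/7
1 + 1/(17/7) = 1 + 7/17 = 24/17
6 + 1/(24/17) = 6 + 17/24 = 161/24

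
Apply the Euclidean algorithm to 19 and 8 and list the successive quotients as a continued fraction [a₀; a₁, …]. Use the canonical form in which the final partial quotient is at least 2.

[2; 2, 1, 2]

⌊19/8⌋ = 2, remainder 3
⌊8/3⌋ = 2, remainder 2
⌊3/2⌋ = 1, remainder 1
⌊2/1⌋ = 2, remainder 0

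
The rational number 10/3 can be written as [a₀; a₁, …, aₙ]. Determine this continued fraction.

10 ÷ 3 → quotient 3, remainder 1
3 ÷ 1 → quotient 3, remainder 0

[3; 3]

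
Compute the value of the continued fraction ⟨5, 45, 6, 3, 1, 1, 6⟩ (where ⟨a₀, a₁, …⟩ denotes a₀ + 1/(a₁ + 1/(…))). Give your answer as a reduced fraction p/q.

Use the convergent recurrence hₖ = aₖ·hₖ₋₁ + hₖ₋₂ (and likewise for the denominators kₖ):
a_0 = 5: 5/1
a_1 = 45: 226/45
a_2 = 6: 1361/271
a_3 = 3: 4309/858
a_4 = 1: 5670/1129
a_5 = 1: 9979/1987
a_6 = 6: 65544/13051

65544/13051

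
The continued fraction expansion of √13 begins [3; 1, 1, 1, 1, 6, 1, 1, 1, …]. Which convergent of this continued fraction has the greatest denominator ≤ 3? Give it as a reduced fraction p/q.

a_0 = 3: 3/1  (≤ bound)
a_1 = 1: 4/1  (≤ bound)
a_2 = 1: 7/2  (≤ bound)
a_3 = 1: 11/3  (≤ bound)
a_4 = 1: 18/5  (> 3, stop)

11/3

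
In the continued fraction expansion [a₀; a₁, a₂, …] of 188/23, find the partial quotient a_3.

Apply division with remainder until the remainder is 0:
188 = 8·23 + 4, so a_0 = 8
23 = 5·4 + 3, so a_1 = 5
4 = 1·3 + 1, so a_2 = 1
3 = 3·1 + 0, so a_3 = 3

3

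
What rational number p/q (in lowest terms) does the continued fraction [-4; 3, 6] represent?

Start with 6.
3 + 1/(6/1) = 3 + 1/6 = 19/6
-4 + 1/(19/6) = -4 + 6/19 = -70/19

-70/19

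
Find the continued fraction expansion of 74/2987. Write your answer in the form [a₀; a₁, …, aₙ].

⌊74/2987⌋ = 0, remainder 74
⌊2987/74⌋ = 40, remainder 27
⌊74/27⌋ = 2, remainder 20
⌊27/20⌋ = 1, remainder 7
⌊20/7⌋ = 2, remainder 6
⌊7/6⌋ = 1, remainder 1
⌊6/1⌋ = 6, remainder 0

[0; 40, 2, 1, 2, 1, 6]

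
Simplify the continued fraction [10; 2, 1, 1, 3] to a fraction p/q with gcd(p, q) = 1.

Start with 3.
1 + 1/(3/1) = 1 + 1/3 = 4/3
1 + 1/(4/3) = 1 + 3/4 = 7/4
2 + 1/(7/4) = 2 + 4/7 = 18/7
10 + 1/(18/7) = 10 + 7/18 = 187/18

187/18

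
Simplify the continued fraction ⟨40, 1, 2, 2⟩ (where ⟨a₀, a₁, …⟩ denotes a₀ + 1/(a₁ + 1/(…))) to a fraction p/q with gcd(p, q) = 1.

285/7

Start with 2.
2 + 1/(2/1) = 2 + 1/2 = 5/2
1 + 1/(5/2) = 1 + 2/5 = 7/5
40 + 1/(7/5) = 40 + 5/7 = 285/7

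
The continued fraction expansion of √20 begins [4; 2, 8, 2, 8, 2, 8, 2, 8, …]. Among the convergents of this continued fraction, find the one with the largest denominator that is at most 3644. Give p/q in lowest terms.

List convergents until the denominator exceeds the bound:
a_0 = 4: 4/1  (≤ bound)
a_1 = 2: 9/2  (≤ bound)
a_2 = 8: 76/17  (≤ bound)
a_3 = 2: 161/36  (≤ bound)
a_4 = 8: 1364/305  (≤ bound)
a_5 = 2: 2889/646  (≤ bound)
a_6 = 8: 24476/5473  (> 3644, stop)

2889/646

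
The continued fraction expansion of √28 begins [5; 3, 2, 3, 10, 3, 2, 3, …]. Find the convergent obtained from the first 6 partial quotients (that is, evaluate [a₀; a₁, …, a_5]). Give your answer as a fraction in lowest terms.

Use the convergent recurrence hₖ = aₖ·hₖ₋₁ + hₖ₋₂ (and likewise for the denominators kₖ):
a_0 = 5: 5/1
a_1 = 3: 16/3
a_2 = 2: 37/7
a_3 = 3: 127/24
a_4 = 10: 1307/247
a_5 = 3: 4048/765

4048/765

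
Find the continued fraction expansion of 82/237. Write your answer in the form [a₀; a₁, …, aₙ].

Run the Euclidean algorithm, recording each quotient:
82 ÷ 237 → quotient 0, remainder 82
237 ÷ 82 → quotient 2, remainder 73
82 ÷ 73 → quotient 1, remainder 9
73 ÷ 9 → quotient 8, remainder 1
9 ÷ 1 → quotient 9, remainder 0

[0; 2, 1, 8, 9]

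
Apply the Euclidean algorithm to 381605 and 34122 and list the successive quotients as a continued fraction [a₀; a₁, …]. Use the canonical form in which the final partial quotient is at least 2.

[11; 5, 2, 4, 3, 13, 5, 3]

⌊381605/34122⌋ = 11, remainder 6263
⌊34122/6263⌋ = 5, remainder 2807
⌊6263/2807⌋ = 2, remainder 649
⌊2807/649⌋ = 4, remainder 211
⌊649/211⌋ = 3, remainder 16
⌊211/16⌋ = 13, remainder 3
⌊16/3⌋ = 5, remainder 1
⌊3/1⌋ = 3, remainder 0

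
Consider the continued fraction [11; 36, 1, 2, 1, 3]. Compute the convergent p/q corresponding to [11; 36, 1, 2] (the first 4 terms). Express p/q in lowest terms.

1213/110

a_0 = 11: 11/1
a_1 = 36: 397/36
a_2 = 1: 408/37
a_3 = 2: 1213/110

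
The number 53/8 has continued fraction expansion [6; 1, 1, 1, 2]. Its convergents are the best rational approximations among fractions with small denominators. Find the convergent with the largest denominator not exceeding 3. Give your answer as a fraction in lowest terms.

List convergents until the denominator exceeds the bound:
a_0 = 6: 6/1  (≤ bound)
a_1 = 1: 7/1  (≤ bound)
a_2 = 1: 13/2  (≤ bound)
a_3 = 1: 20/3  (≤ bound)
a_4 = 2: 53/8  (> 3, stop)

20/3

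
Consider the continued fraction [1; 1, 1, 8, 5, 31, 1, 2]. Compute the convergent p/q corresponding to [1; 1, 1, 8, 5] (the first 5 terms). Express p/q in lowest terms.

Start with 5.
8 + 1/(5/1) = 8 + 1/5 = 41/5
1 + 1/(41/5) = 1 + 5/41 = 46/41
1 + 1/(46/41) = 1 + 41/46 = 87/46
1 + 1/(87/46) = 1 + 46/87 = 133/87

133/87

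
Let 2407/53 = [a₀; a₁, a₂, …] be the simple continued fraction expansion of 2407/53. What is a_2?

2

Run the Euclidean algorithm, recording each quotient:
2407 ÷ 53 → quotient 45, remainder 22
53 ÷ 22 → quotient 2, remainder 9
22 ÷ 9 → quotient 2, remainder 4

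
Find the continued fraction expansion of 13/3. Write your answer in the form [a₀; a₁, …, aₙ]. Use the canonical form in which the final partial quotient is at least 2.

[4; 3]

Apply division with remainder until the remainder is 0:
⌊13/3⌋ = 4, remainder 1
⌊3/1⌋ = 3, remainder 0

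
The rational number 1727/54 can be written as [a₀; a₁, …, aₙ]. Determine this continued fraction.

[31; 1, 53]

Repeatedly divide and take the remainder:
⌊1727/54⌋ = 31, remainder 53
⌊54/53⌋ = 1, remainder 1
⌊53/1⌋ = 53, remainder 0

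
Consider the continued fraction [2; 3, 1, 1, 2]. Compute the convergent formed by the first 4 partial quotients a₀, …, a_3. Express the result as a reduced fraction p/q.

16/7

Use the convergent recurrence hₖ = aₖ·hₖ₋₁ + hₖ₋₂ (and likewise for the denominators kₖ):
a_0 = 2: 2/1
a_1 = 3: 7/3
a_2 = 1: 9/4
a_3 = 1: 16/7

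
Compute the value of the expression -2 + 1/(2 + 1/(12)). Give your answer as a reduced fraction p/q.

Start with 12.
2 + 1/(12/1) = 2 + 1/12 = 25/12
-2 + 1/(25/12) = -2 + 12/25 = -38/25

-38/25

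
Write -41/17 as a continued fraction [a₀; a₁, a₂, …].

Apply division with remainder until the remainder is 0:
-41 ÷ 17 → quotient -3, remainder 10
17 ÷ 10 → quotient 1, remainder 7
10 ÷ 7 → quotient 1, remainder 3
7 ÷ 3 → quotient 2, remainder 1
3 ÷ 1 → quotient 3, remainder 0

[-3; 1, 1, 2, 3]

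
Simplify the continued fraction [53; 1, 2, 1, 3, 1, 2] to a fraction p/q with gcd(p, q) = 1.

2848/53

Start with 2.
1 + 1/(2/1) = 1 + 1/2 = 3/2
3 + 1/(3/2) = 3 + 2/3 = 11/3
1 + 1/(11/3) = 1 + 3/11 = 14/11
2 + 1/(14/11) = 2 + 11/14 = 39/14
1 + 1/(39/14) = 1 + 14/39 = 53/39
53 + 1/(53/39) = 53 + 39/53 = 2848/53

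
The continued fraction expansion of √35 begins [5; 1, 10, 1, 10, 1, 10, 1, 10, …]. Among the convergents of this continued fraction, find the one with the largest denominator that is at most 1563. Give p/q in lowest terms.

9235/1561

a_0 = 5: 5/1  (≤ bound)
a_1 = 1: 6/1  (≤ bound)
a_2 = 10: 65/11  (≤ bound)
a_3 = 1: 71/12  (≤ bound)
a_4 = 10: 775/131  (≤ bound)
a_5 = 1: 846/143  (≤ bound)
a_6 = 10: 9235/1561  (≤ bound)
a_7 = 1: 10081/1704  (> 1563, stop)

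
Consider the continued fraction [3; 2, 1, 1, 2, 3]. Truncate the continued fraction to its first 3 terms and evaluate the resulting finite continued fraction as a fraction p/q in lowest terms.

10/3

a_0 = 3: 3/1
a_1 = 2: 7/2
a_2 = 1: 10/3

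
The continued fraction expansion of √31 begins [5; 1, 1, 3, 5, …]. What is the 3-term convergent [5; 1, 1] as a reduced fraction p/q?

11/2

a_0 = 5: 5/1
a_1 = 1: 6/1
a_2 = 1: 11/2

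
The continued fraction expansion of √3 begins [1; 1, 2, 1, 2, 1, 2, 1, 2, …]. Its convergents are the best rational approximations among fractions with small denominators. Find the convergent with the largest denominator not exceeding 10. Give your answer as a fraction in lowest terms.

List convergents until the denominator exceeds the bound:
a_0 = 1: 1/1  (≤ bound)
a_1 = 1: 2/1  (≤ bound)
a_2 = 2: 5/3  (≤ bound)
a_3 = 1: 7/4  (≤ bound)
a_4 = 2: 19/11  (> 10, stop)

7/4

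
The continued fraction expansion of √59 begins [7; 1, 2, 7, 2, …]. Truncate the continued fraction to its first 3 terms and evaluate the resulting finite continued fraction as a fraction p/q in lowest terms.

a_0 = 7: 7/1
a_1 = 1: 8/1
a_2 = 2: 23/3

23/3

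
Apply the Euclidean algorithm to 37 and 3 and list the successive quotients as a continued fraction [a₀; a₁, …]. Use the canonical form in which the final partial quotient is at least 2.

Run the Euclidean algorithm, recording each quotient:
37 = 12·3 + 1, so a_0 = 12
3 = 3·1 + 0, so a_1 = 3

[12; 3]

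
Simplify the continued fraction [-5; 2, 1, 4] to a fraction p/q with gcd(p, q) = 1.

a_0 = -5: -5/1
a_1 = 2: -9/2
a_2 = 1: -14/3
a_3 = 4: -65/14

-65/14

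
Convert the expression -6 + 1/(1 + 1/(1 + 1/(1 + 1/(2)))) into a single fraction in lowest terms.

-43/8

Start with 2.
1 + 1/(2/1) = 1 + 1/2 = 3/2
1 + 1/(3/2) = 1 + 2/3 = 5/3
1 + 1/(5/3) = 1 + 3/5 = 8/5
-6 + 1/(8/5) = -6 + 5/8 = -43/8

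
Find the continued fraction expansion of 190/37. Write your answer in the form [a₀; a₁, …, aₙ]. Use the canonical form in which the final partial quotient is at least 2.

[5; 7, 2, 2]

190 ÷ 37 → quotient 5, remainder 5
37 ÷ 5 → quotient 7, remainder 2
5 ÷ 2 → quotient 2, remainder 1
2 ÷ 1 → quotient 2, remainder 0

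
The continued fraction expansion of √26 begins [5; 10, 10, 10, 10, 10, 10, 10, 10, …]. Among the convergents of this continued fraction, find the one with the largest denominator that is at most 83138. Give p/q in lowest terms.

List convergents until the denominator exceeds the bound:
a_0 = 5: 5/1  (≤ bound)
a_1 = 10: 51/10  (≤ bound)
a_2 = 10: 515/101  (≤ bound)
a_3 = 10: 5201/1020  (≤ bound)
a_4 = 10: 52525/10301  (≤ bound)
a_5 = 10: 530451/104030  (> 83138, stop)

52525/10301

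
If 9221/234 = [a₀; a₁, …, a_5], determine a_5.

Repeatedly divide and take the remainder:
⌊9221/234⌋ = 39, remainder 95
⌊234/95⌋ = 2, remainder 44
⌊95/44⌋ = 2, remainder 7
⌊44/7⌋ = 6, remainder 2
⌊7/2⌋ = 3, remainder 1
⌊2/1⌋ = 2, remainder 0

2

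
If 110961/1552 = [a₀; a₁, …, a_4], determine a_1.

2

Repeatedly divide and take the remainder:
110961 ÷ 1552 → quotient 71, remainder 769
1552 ÷ 769 → quotient 2, remainder 14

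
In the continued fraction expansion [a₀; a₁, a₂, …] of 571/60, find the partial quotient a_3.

⌊571/60⌋ = 9, remainder 31
⌊60/31⌋ = 1, remainder 29
⌊31/29⌋ = 1, remainder 2
⌊29/2⌋ = 14, remainder 1

14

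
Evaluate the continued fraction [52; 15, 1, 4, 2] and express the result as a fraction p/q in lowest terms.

9059/174

a_0 = 52: 52/1
a_1 = 15: 781/15
a_2 = 1: 833/16
a_3 = 4: 4113/79
a_4 = 2: 9059/174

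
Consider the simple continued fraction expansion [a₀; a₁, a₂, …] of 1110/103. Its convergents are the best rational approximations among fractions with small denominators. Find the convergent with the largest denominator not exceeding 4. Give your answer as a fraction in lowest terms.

a_0 = 10: 10/1  (≤ bound)
a_1 = 1: 11/1  (≤ bound)
a_2 = 3: 43/4  (≤ bound)
a_3 = 2: 97/9  (> 4, stop)

43/4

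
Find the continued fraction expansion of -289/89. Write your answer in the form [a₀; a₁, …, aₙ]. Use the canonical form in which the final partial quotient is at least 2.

-289 = -4·89 + 67, so a_0 = -4
89 = 1·67 + 22, so a_1 = 1
67 = 3·22 + 1, so a_2 = 3
22 = 22·1 + 0, so a_3 = 22

[-4; 1, 3, 22]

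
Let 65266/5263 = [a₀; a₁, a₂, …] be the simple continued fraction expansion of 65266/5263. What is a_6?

⌊65266/5263⌋ = 12, remainder 2110
⌊5263/2110⌋ = 2, remainder 1043
⌊2110/1043⌋ = 2, remainder 24
⌊1043/24⌋ = 43, remainder 11
⌊24/11⌋ = 2, remainder 2
⌊11/2⌋ = 5, remainder 1
⌊2/1⌋ = 2, remainder 0

2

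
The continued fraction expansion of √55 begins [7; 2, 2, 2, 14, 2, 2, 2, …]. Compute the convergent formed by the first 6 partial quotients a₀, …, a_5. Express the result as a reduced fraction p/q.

2655/358

a_0 = 7: 7/1
a_1 = 2: 15/2
a_2 = 2: 37/5
a_3 = 2: 89/12
a_4 = 14: 1283/173
a_5 = 2: 2655/358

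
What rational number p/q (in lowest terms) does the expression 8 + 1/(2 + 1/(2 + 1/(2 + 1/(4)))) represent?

446/53

a_0 = 8: 8/1
a_1 = 2: 17/2
a_2 = 2: 42/5
a_3 = 2: 101/12
a_4 = 4: 446/53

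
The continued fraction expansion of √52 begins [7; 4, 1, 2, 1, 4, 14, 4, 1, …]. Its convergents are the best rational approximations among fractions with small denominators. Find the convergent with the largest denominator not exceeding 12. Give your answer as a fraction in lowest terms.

List convergents until the denominator exceeds the bound:
a_0 = 7: 7/1  (≤ bound)
a_1 = 4: 29/4  (≤ bound)
a_2 = 1: 36/5  (≤ bound)
a_3 = 2: 101/14  (> 12, stop)

36/5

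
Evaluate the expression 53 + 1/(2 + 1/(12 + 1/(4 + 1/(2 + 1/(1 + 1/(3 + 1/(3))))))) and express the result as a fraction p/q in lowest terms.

Starting at the tail and folding back:
Start with 3.
3 + 1/(3/1) = 3 + 1/3 = 10/3
1 + 1/(10/3) = 1 + 3/10 = 13/10
2 + 1/(13/10) = 2 + 10/13 = 36/13
4 + 1/(36/13) = 4 + 13/36 = 157/36
12 + 1/(157/36) = 12 + 36/157 = 1920/157
2 + 1/(1920/157) = 2 + 157/1920 = 3997/1920
53 + 1/(3997/1920) = 53 + 1920/3997 = 213761/3997

213761/3997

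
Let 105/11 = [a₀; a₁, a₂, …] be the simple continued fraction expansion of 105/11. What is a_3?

5

Run the Euclidean algorithm, recording each quotient:
105 ÷ 11 → quotient 9, remainder 6
11 ÷ 6 → quotient 1, remainder 5
6 ÷ 5 → quotient 1, remainder 1
5 ÷ 1 → quotient 5, remainder 0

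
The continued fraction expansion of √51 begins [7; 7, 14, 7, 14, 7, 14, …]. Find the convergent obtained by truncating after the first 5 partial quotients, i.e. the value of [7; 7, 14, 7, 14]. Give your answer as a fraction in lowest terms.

70693/9899

Build up convergents one term at a time:
a_0 = 7: 7/1
a_1 = 7: 50/7
a_2 = 14: 707/99
a_3 = 7: 4999/700
a_4 = 14: 70693/9899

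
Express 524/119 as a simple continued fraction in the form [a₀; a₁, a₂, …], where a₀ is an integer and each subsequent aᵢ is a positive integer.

⌊524/119⌋ = 4, remainder 48
⌊119/48⌋ = 2, remainder 23
⌊48/23⌋ = 2, remainder 2
⌊23/2⌋ = 11, remainder 1
⌊2/1⌋ = 2, remainder 0

[4; 2, 2, 11, 2]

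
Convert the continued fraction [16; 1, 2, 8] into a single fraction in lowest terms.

417/25

Use the convergent recurrence hₖ = aₖ·hₖ₋₁ + hₖ₋₂ (and likewise for the denominators kₖ):
a_0 = 16: 16/1
a_1 = 1: 17/1
a_2 = 2: 50/3
a_3 = 8: 417/25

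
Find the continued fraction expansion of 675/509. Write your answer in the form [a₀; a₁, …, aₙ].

[1; 3, 15, 11]

675 = 1·509 + 166, so a_0 = 1
509 = 3·166 + 11, so a_1 = 3
166 = 15·11 + 1, so a_2 = 15
11 = 11·1 + 0, so a_3 = 11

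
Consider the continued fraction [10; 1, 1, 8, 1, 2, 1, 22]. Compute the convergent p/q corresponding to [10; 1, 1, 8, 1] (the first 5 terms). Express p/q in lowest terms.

200/19

Start with 1.
8 + 1/(1/1) = 8 + 1/1 = 9/1
1 + 1/(9/1) = 1 + 1/9 = 10/9
1 + 1/(10/9) = 1 + 9/10 = 19/10
10 + 1/(19/10) = 10 + 10/19 = 200/19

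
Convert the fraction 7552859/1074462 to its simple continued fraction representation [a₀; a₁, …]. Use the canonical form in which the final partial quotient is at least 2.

7552859 = 7·1074462 + 31625, so a_0 = 7
1074462 = 33·31625 + 30837, so a_1 = 33
31625 = 1·30837 + 788, so a_2 = 1
30837 = 39·788 + 105, so a_3 = 39
788 = 7·105 + 53, so a_4 = 7
105 = 1·53 + 52, so a_5 = 1
53 = 1·52 + 1, so a_6 = 1
52 = 52·1 + 0, so a_7 = 52

[7; 33, 1, 39, 7, 1, 1, 52]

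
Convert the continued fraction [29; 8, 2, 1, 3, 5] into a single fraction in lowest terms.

14123/485

a_0 = 29: 29/1
a_1 = 8: 233/8
a_2 = 2: 495/17
a_3 = 1: 728/25
a_4 = 3: 2679/92
a_5 = 5: 14123/485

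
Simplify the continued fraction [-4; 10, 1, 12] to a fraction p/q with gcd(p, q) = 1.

-555/142

Use the convergent recurrence hₖ = aₖ·hₖ₋₁ + hₖ₋₂ (and likewise for the denominators kₖ):
a_0 = -4: -4/1
a_1 = 10: -39/10
a_2 = 1: -43/11
a_3 = 12: -555/142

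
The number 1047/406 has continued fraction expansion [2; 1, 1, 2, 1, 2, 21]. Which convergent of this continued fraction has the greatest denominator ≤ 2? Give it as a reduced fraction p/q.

5/2

a_0 = 2: 2/1  (≤ bound)
a_1 = 1: 3/1  (≤ bound)
a_2 = 1: 5/2  (≤ bound)
a_3 = 2: 13/5  (> 2, stop)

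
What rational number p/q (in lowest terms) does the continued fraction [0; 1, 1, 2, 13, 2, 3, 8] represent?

Start with 8.
3 + 1/(8/1) = 3 + 1/8 = 25/8
2 + 1/(25/8) = 2 + 8/25 = 58/25
13 + 1/(58/25) = 13 + 25/58 = 779/58
2 + 1/(779/58) = 2 + 58/779 = 1616/779
1 + 1/(1616/779) = 1 + 779/1616 = 2395/1616
1 + 1/(2395/1616) = 1 + 1616/2395 = 4011/2395
0 + 1/(4011/2395) = 0 + 2395/4011 = 2395/4011

2395/4011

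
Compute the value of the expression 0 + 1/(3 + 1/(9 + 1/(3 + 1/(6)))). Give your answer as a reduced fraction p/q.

177/550

a_0 = 0: 0/1
a_1 = 3: 1/3
a_2 = 9: 9/28
a_3 = 3: 28/87
a_4 = 6: 177/550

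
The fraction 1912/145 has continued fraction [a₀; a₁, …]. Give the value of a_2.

1912 ÷ 145 → quotient 13, remainder 27
145 ÷ 27 → quotient 5, remainder 10
27 ÷ 10 → quotient 2, remainder 7

2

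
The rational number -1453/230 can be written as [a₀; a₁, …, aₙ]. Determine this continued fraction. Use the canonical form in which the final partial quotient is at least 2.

[-7; 1, 2, 6, 1, 1, 1, 3]

Run the Euclidean algorithm, recording each quotient:
-1453 ÷ 230 → quotient -7, remainder 157
230 ÷ 157 → quotient 1, remainder 73
157 ÷ 73 → quotient 2, remainder 11
73 ÷ 11 → quotient 6, remainder 7
11 ÷ 7 → quotient 1, remainder 4
7 ÷ 4 → quotient 1, remainder 3
4 ÷ 3 → quotient 1, remainder 1
3 ÷ 1 → quotient 3, remainder 0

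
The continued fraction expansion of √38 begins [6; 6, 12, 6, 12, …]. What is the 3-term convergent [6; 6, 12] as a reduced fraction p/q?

450/73

Collapse the nested fraction from the inside out:
Start with 12.
6 + 1/(12/1) = 6 + 1/12 = 73/12
6 + 1/(73/12) = 6 + 12/73 = 450/73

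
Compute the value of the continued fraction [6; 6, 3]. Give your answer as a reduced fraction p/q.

Starting at the tail and folding back:
Start with 3.
6 + 1/(3/1) = 6 + 1/3 = 19/3
6 + 1/(19/3) = 6 + 3/19 = 117/19

117/19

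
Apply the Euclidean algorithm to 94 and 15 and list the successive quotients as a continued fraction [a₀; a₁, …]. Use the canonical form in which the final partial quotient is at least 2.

⌊94/15⌋ = 6, remainder 4
⌊15/4⌋ = 3, remainder 3
⌊4/3⌋ = 1, remainder 1
⌊3/1⌋ = 3, remainder 0

[6; 3, 1, 3]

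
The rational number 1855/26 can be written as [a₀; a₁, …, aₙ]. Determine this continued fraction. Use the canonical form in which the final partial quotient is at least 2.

[71; 2, 1, 8]

Repeatedly divide and take the remainder:
⌊1855/26⌋ = 71, remainder 9
⌊26/9⌋ = 2, remainder 8
⌊9/8⌋ = 1, remainder 1
⌊8/1⌋ = 8, remainder 0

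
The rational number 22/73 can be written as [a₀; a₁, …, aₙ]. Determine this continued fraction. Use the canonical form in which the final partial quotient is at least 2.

Apply division with remainder until the remainder is 0:
⌊22/73⌋ = 0, remainder 22
⌊73/22⌋ = 3, remainder 7
⌊22/7⌋ = 3, remainder 1
⌊7/1⌋ = 7, remainder 0

[0; 3, 3, 7]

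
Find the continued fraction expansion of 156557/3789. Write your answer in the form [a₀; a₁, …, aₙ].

[41; 3, 7, 3, 8, 1, 5]

156557 ÷ 3789 → quotient 41, remainder 1208
3789 ÷ 1208 → quotient 3, remainder 165
1208 ÷ 165 → quotient 7, remainder 53
165 ÷ 53 → quotient 3, remainder 6
53 ÷ 6 → quotient 8, remainder 5
6 ÷ 5 → quotient 1, remainder 1
5 ÷ 1 → quotient 5, remainder 0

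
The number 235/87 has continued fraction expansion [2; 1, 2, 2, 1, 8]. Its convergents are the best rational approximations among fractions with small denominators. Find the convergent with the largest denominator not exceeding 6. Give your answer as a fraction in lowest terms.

List convergents until the denominator exceeds the bound:
a_0 = 2: 2/1  (≤ bound)
a_1 = 1: 3/1  (≤ bound)
a_2 = 2: 8/3  (≤ bound)
a_3 = 2: 19/7  (> 6, stop)

8/3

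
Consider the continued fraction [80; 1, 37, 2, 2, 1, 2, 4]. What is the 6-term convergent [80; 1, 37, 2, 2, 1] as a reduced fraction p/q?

Start with 1.
2 + 1/(1/1) = 2 + 1/1 = 3/1
2 + 1/(3/1) = 2 + 1/3 = 7/3
37 + 1/(7/3) = 37 + 3/7 = 262/7
1 + 1/(262/7) = 1 + 7/262 = 269/262
80 + 1/(269/262) = 80 + 262/269 = 21782/269

21782/269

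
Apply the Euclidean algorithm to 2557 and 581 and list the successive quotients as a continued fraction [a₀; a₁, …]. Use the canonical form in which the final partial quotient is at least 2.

[4; 2, 2, 38, 3]

Apply division with remainder until the remainder is 0:
⌊2557/581⌋ = 4, remainder 233
⌊581/233⌋ = 2, remainder 115
⌊233/115⌋ = 2, remainder 3
⌊115/3⌋ = 38, remainder 1
⌊3/1⌋ = 3, remainder 0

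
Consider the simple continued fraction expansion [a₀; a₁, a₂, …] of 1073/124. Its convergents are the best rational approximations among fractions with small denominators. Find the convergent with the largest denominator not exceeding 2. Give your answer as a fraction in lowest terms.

17/2

a_0 = 8: 8/1  (≤ bound)
a_1 = 1: 9/1  (≤ bound)
a_2 = 1: 17/2  (≤ bound)
a_3 = 1: 26/3  (> 2, stop)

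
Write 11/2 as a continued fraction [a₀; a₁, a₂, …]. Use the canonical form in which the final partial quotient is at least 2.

11 = 5·2 + 1, so a_0 = 5
2 = 2·1 + 0, so a_1 = 2

[5; 2]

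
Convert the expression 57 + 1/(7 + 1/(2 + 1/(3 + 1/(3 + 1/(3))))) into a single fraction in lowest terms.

Compute successive convergents:
a_0 = 57: 57/1
a_1 = 7: 400/7
a_2 = 2: 857/15
a_3 = 3: 2971/52
a_4 = 3: 9770/171
a_5 = 3: 32281/565

32281/565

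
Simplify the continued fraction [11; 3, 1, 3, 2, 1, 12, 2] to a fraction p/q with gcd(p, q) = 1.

14566/1293

Start with 2.
12 + 1/(2/1) = 12 + 1/2 = 25/2
1 + 1/(25/2) = 1 + 2/25 = 27/25
2 + 1/(27/25) = 2 + 25/27 = 79/27
3 + 1/(79/27) = 3 + 27/79 = 264/79
1 + 1/(264/79) = 1 + 79/264 = 343/264
3 + 1/(343/264) = 3 + 264/343 = 1293/343
11 + 1/(1293/343) = 11 + 343/1293 = 14566/1293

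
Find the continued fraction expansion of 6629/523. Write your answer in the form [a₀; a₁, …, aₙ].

Apply division with remainder until the remainder is 0:
6629 = 12·523 + 353, so a_0 = 12
523 = 1·353 + 170, so a_1 = 1
353 = 2·170 + 13, so a_2 = 2
170 = 13·13 + 1, so a_3 = 13
13 = 13·1 + 0, so a_4 = 13

[12; 1, 2, 13, 13]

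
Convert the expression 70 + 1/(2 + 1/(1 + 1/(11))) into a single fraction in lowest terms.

2462/35

a_0 = 70: 70/1
a_1 = 2: 141/2
a_2 = 1: 211/3
a_3 = 11: 2462/35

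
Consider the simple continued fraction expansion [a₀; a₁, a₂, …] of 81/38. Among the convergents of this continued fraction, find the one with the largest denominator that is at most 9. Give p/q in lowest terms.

17/8

List convergents until the denominator exceeds the bound:
a_0 = 2: 2/1  (≤ bound)
a_1 = 7: 15/7  (≤ bound)
a_2 = 1: 17/8  (≤ bound)
a_3 = 1: 32/15  (> 9, stop)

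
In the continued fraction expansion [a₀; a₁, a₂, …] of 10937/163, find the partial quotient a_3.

3

Apply division with remainder until the remainder is 0:
⌊10937/163⌋ = 67, remainder 16
⌊163/16⌋ = 10, remainder 3
⌊16/3⌋ = 5, remainder 1
⌊3/1⌋ = 3, remainder 0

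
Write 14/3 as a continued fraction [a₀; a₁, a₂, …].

[4; 1, 2]

⌊14/3⌋ = 4, remainder 2
⌊3/2⌋ = 1, remainder 1
⌊2/1⌋ = 2, remainder 0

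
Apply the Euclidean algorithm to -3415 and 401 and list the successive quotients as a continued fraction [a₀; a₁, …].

Apply division with remainder until the remainder is 0:
-3415 ÷ 401 → quotient -9, remainder 194
401 ÷ 194 → quotient 2, remainder 13
194 ÷ 13 → quotient 14, remainder 12
13 ÷ 12 → quotient 1, remainder 1
12 ÷ 1 → quotient 12, remainder 0

[-9; 2, 14, 1, 12]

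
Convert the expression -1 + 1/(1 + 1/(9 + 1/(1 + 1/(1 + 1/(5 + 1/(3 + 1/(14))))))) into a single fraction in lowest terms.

-501/5282

Start with 14.
3 + 1/(14/1) = 3 + 1/14 = 43/14
5 + 1/(43/14) = 5 + 14/43 = 229/43
1 + 1/(229/43) = 1 + 43/229 = 272/229
1 + 1/(272/229) = 1 + 229/272 = 501/272
9 + 1/(501/272) = 9 + 272/501 = 4781/501
1 + 1/(4781/501) = 1 + 501/4781 = 5282/4781
-1 + 1/(5282/4781) = -1 + 4781/5282 = -501/5282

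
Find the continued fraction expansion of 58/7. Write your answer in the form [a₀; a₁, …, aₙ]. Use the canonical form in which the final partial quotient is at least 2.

[8; 3, 2]

⌊58/7⌋ = 8, remainder 2
⌊7/2⌋ = 3, remainder 1
⌊2/1⌋ = 2, remainder 0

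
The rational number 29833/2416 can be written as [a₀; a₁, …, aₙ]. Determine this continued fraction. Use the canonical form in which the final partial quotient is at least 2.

[12; 2, 1, 6, 1, 6, 7, 2]

Apply division with remainder until the remainder is 0:
29833 = 12·2416 + 841, so a_0 = 12
2416 = 2·841 + 734, so a_1 = 2
841 = 1·734 + 107, so a_2 = 1
734 = 6·107 + 92, so a_3 = 6
107 = 1·92 + 15, so a_4 = 1
92 = 6·15 + 2, so a_5 = 6
15 = 7·2 + 1, so a_6 = 7
2 = 2·1 + 0, so a_7 = 2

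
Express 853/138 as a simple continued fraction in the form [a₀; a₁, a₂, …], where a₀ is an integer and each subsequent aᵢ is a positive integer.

[6; 5, 1, 1, 12]

⌊853/138⌋ = 6, remainder 25
⌊138/25⌋ = 5, remainder 13
⌊25/13⌋ = 1, remainder 12
⌊13/12⌋ = 1, remainder 1
⌊12/1⌋ = 12, remainder 0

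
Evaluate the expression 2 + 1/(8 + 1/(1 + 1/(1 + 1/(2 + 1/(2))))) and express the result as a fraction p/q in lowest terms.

a_0 = 2: 2/1
a_1 = 8: 17/8
a_2 = 1: 19/9
a_3 = 1: 36/17
a_4 = 2: 91/43
a_5 = 2: 218/103

218/103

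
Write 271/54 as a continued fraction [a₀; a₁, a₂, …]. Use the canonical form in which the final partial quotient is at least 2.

[5; 54]

271 = 5·54 + 1, so a_0 = 5
54 = 54·1 + 0, so a_1 = 54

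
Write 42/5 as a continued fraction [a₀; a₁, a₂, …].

[8; 2, 2]

42 = 8·5 + 2, so a_0 = 8
5 = 2·2 + 1, so a_1 = 2
2 = 2·1 + 0, so a_2 = 2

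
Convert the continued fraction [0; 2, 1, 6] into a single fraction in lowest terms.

7/20

Work from the innermost term outward:
Start with 6.
1 + 1/(6/1) = 1 + 1/6 = 7/6
2 + 1/(7/6) = 2 + 6/7 = 20/7
0 + 1/(20/7) = 0 + 7/20 = 7/20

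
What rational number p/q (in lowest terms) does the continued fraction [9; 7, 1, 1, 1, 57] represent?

12107/1326

a_0 = 9: 9/1
a_1 = 7: 64/7
a_2 = 1: 73/8
a_3 = 1: 137/15
a_4 = 1: 210/23
a_5 = 57: 12107/1326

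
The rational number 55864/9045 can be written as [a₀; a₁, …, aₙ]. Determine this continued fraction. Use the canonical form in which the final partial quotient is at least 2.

55864 = 6·9045 + 1594, so a_0 = 6
9045 = 5·1594 + 1075, so a_1 = 5
1594 = 1·1075 + 519, so a_2 = 1
1075 = 2·519 + 37, so a_3 = 2
519 = 14·37 + 1, so a_4 = 14
37 = 37·1 + 0, so a_5 = 37

[6; 5, 1, 2, 14, 37]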